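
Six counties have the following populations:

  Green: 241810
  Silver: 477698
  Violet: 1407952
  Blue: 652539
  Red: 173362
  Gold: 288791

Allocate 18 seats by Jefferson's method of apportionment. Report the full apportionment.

Green: 1, Silver: 3, Violet: 8, Blue: 4, Red: 1, Gold: 1

Standard divisor 3242152/18 ≈ 180119.556; standard quotas: Green 1.342, Silver 2.652, Violet 7.817, Blue 3.623, Red 0.962, Gold 1.603.
Rounding down gives 1, 2, 7, 3, 0, 1 = 14 seats, so the divisor must be adjusted.
With modified divisor 157800: modified quotas Green 1.532, Silver 3.027, Violet 8.922, Blue 4.135, Red 1.099, Gold 1.830.
Rounding down: Green 1, Silver 3, Violet 8, Blue 4, Red 1, Gold 1 (total 18).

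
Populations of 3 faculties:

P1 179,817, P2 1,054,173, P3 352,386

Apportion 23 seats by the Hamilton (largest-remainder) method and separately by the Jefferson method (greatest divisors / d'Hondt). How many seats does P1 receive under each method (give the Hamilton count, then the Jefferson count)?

Hamilton: P1 3, P2 15, P3 5.
Jefferson: P1 2, P2 16, P3 5.
P1 gets 3 under Hamilton and 2 under Jefferson.

3 and 2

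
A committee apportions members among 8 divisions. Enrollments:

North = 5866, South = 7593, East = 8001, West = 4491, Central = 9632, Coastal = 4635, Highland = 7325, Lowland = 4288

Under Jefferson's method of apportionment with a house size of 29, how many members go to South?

Standard divisor 51831/29 ≈ 1787.276; standard quotas: North 3.282, South 4.248, East 4.477, West 2.513, Central 5.389, Coastal 2.593, Highland 4.098, Lowland 2.399.
Rounding down gives 3, 4, 4, 2, 5, 2, 4, 2 = 26 seats, so the divisor must be adjusted.
With modified divisor 1530: modified quotas North 3.834, South 4.963, East 5.229, West 2.935, Central 6.295, Coastal 3.029, Highland 4.788, Lowland 2.803.
Rounding down: North 3, South 4, East 5, West 2, Central 6, Coastal 3, Highland 4, Lowland 2 (total 29).
South receives 4.

4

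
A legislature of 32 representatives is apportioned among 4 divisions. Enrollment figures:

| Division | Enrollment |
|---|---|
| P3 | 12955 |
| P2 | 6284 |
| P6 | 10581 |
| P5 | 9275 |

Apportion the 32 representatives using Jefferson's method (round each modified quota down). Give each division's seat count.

Standard divisor 39095/32 ≈ 1221.719; standard quotas: P3 10.604, P2 5.144, P6 8.661, P5 7.592.
Rounding down gives 10, 5, 8, 7 = 30 seats, so the divisor must be adjusted.
With modified divisor 1170: modified quotas P3 11.073, P2 5.371, P6 9.044, P5 7.927.
Rounding down: P3 11, P2 5, P6 9, P5 7 (total 32).

P3: 11, P2: 5, P6: 9, P5: 7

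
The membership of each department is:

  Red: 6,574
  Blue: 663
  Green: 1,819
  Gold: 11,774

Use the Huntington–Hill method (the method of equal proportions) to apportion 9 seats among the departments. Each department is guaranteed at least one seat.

With divisor 2658: modified quotas Red 2.473, Blue 0.249, Green 0.684, Gold 4.430.
Geometric-mean thresholds: Red √(2·3)=2.449, Blue (min 1), Green (min 1), Gold √(4·5)=4.472.
Each quota rounded against its threshold gives Red 3, Blue 1, Green 1, Gold 4 (total 9).

Red 3, Blue 1, Green 1, Gold 4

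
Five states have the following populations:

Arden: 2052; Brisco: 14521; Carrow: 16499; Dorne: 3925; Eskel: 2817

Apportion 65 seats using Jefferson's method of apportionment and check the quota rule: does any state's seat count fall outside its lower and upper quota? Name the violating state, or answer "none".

Carrow

Standard quotas: Arden 3.350, Brisco 23.707, Carrow 26.936, Dorne 6.408, Eskel 4.599.
Jefferson allocation: Arden 3, Brisco 24, Carrow 28, Dorne 6, Eskel 4.
Carrow has quota 26.936 (lower 26, upper 27) but receives 28 — outside the quota interval.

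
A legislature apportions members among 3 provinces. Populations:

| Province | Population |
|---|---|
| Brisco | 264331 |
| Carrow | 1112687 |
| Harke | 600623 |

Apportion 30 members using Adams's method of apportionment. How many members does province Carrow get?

Standard divisor 1977641/30 ≈ 65921.367; standard quotas: Brisco 4.010, Carrow 16.879, Harke 9.111.
Rounding up gives 5, 17, 10 = 32 seats, so the divisor must be adjusted.
With modified divisor 68100: modified quotas Brisco 3.882, Carrow 16.339, Harke 8.820.
Rounding up: Brisco 4, Carrow 17, Harke 9 (total 30).
Carrow receives 17.

17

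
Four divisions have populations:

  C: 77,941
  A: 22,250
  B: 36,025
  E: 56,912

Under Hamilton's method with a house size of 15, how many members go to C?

6

Standard divisor: 193128 ÷ 15 ≈ 12875.2.
Standard quotas: C 6.0536, A 1.7281, B 2.7980, E 4.4203.
Lower quotas: C 6, A 1, B 2, E 4 (sum 13, leaving 2 seats).
Remainders in descending order: B 0.7980, A 0.7281, E 0.4203, C 0.0536.
Largest remainders: B, A receive the extra seats.
C receives 6.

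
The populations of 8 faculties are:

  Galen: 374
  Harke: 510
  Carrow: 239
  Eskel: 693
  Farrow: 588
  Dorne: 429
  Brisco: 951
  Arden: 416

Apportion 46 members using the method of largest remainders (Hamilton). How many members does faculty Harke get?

The standard divisor is 4200/46 ≈ 91.304.
Standard quotas: Galen 4.096, Harke 5.586, Carrow 2.618, Eskel 7.590, Farrow 6.440, Dorne 4.699, Brisco 10.416, Arden 4.556.
Lower quotas: Galen 4, Harke 5, Carrow 2, Eskel 7, Farrow 6, Dorne 4, Brisco 10, Arden 4 (sum 42, leaving 4 seats).
Remainders in descending order: Dorne 0.699, Carrow 0.618, Eskel 0.590, Harke 0.586, Arden 0.556, Farrow 0.440, Brisco 0.416, Galen 0.096.
Largest remainders: Dorne, Carrow, Eskel, Harke receive the extra seats.
Harke receives 6.

6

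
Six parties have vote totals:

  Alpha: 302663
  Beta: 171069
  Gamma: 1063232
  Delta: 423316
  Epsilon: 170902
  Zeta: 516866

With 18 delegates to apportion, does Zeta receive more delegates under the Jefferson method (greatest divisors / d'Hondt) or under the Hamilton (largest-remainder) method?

Jefferson: Alpha 2, Beta 1, Gamma 8, Delta 3, Epsilon 1, Zeta 3.
Hamilton: Alpha 2, Beta 1, Gamma 7, Delta 3, Epsilon 1, Zeta 4.
Zeta gets 3 under Jefferson and 4 under Hamilton.

Hamilton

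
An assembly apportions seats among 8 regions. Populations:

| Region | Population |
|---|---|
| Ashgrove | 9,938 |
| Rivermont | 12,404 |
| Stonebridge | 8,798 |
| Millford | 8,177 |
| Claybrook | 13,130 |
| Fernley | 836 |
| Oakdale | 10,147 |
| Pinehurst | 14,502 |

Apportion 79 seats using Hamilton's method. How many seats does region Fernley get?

1

The standard divisor is 77932/79 ≈ 986.481.
Standard quotas: Ashgrove 10.0742, Rivermont 12.5740, Stonebridge 8.9186, Millford 8.2891, Claybrook 13.3099, Fernley 0.8475, Oakdale 10.2861, Pinehurst 14.7007.
Lower quotas: Ashgrove 10, Rivermont 12, Stonebridge 8, Millford 8, Claybrook 13, Fernley 0, Oakdale 10, Pinehurst 14 (sum 75, leaving 4 seats).
Remainders in descending order: Stonebridge 0.9186, Fernley 0.8475, Pinehurst 0.7007, Rivermont 0.5740, Claybrook 0.3099, Millford 0.2891, Oakdale 0.2861, Ashgrove 0.0742.
The surplus seats go to Stonebridge, Fernley, Pinehurst, Rivermont.
Fernley receives 1.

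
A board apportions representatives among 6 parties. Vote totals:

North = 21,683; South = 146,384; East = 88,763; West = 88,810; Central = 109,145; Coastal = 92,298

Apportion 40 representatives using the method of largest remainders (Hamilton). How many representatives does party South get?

Standard divisor: 547083 ÷ 40 ≈ 13677.075.
Standard quotas: North 1.5854, South 10.7029, East 6.4899, West 6.4933, Central 7.9801, Coastal 6.7484.
Lower quotas: North 1, South 10, East 6, West 6, Central 7, Coastal 6 (sum 36, leaving 4 seats).
Remainders in descending order: Central 0.9801, Coastal 0.7484, South 0.7029, North 0.5854, West 0.4933, East 0.4899.
Largest remainders: Central, Coastal, South, North receive the extra seats.
South receives 11.

11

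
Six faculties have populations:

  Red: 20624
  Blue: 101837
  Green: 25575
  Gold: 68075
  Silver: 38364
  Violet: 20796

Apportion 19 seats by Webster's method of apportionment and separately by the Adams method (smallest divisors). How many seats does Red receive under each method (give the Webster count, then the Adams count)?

1 and 2

Webster: Red 1, Blue 7, Green 2, Gold 5, Silver 3, Violet 1.
Adams: Red 2, Blue 6, Green 2, Gold 4, Silver 3, Violet 2.
Red gets 1 under Webster and 2 under Adams.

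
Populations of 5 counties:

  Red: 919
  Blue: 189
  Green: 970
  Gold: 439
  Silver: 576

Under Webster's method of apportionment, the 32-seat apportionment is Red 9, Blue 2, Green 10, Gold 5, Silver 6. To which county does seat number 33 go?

Priority for the next seat is population ÷ (current seats + 0.5).
Priorities: Red 96.737, Blue 75.600, Green 92.381, Gold 79.818, Silver 88.615.
Highest priority: Red.

Red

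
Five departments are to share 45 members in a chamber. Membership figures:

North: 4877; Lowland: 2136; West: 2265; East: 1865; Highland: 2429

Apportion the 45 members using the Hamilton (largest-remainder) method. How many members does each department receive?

North 16, Lowland 7, West 8, East 6, Highland 8

Total 13572; standard divisor 13572/45 ≈ 301.6.
Standard quotas: North 16.170, Lowland 7.082, West 7.510, East 6.184, Highland 8.054.
Lower quotas: North 16, Lowland 7, West 7, East 6, Highland 8 (sum 44, leaving 1 seat).
Remainders in descending order: West 0.510, East 0.184, North 0.170, Lowland 0.082, Highland 0.054.
The surplus seat goes to West.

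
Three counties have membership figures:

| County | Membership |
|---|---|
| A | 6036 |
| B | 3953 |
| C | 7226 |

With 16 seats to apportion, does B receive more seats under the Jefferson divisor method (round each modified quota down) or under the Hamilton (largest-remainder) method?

Jefferson: A 6, B 3, C 7.
Hamilton: A 5, B 4, C 7.
B gets 3 under Jefferson and 4 under Hamilton.

Hamilton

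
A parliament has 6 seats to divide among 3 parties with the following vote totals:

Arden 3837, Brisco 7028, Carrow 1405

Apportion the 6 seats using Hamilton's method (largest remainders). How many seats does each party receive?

Arden=2, Brisco=3, Carrow=1

Total 12270; standard divisor 12270/6 = 2045.
Standard quotas: Arden 1.8763, Brisco 3.4367, Carrow 0.6870.
Lower quotas: Arden 1, Brisco 3, Carrow 0 (sum 4, leaving 2 seats).
Remainders in descending order: Arden 0.8763, Carrow 0.6870, Brisco 0.4367.
The surplus seats go to Arden, Carrow.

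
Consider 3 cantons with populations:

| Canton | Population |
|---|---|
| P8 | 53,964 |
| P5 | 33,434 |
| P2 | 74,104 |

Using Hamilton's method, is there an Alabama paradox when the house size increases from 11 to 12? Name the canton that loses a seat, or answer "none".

none

At 11 seats: P8 4, P5 2, P2 5.
At 12 seats: P8 4, P5 2, P2 6.
No canton's allocation decreased.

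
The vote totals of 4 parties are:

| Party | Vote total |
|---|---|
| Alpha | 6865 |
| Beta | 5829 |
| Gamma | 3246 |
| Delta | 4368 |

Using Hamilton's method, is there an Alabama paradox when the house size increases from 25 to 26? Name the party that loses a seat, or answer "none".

none

At 25 seats: Alpha 9, Beta 7, Gamma 4, Delta 5.
At 26 seats: Alpha 9, Beta 7, Gamma 4, Delta 6.
No party's allocation decreased.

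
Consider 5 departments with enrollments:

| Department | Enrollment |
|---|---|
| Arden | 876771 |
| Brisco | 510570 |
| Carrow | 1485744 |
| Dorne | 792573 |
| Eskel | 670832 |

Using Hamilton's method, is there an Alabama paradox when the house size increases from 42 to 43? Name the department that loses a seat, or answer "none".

At 42 seats: Arden 8, Brisco 5, Carrow 14, Dorne 8, Eskel 7.
At 43 seats: Arden 9, Brisco 5, Carrow 15, Dorne 8, Eskel 6.
Eskel drops from 7 to 6.

Eskel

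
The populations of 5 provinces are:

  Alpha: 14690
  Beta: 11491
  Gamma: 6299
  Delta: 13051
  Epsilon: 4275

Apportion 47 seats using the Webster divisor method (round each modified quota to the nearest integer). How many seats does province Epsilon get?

4

Standard divisor 49806/47 ≈ 1059.702; standard quotas: Alpha 13.862, Beta 10.844, Gamma 5.944, Delta 12.316, Epsilon 4.034.
Rounding to the nearest integer gives Alpha 14, Beta 11, Gamma 6, Delta 12, Epsilon 4 — total 47, matching the house size, so no adjustment is needed.
Epsilon receives 4.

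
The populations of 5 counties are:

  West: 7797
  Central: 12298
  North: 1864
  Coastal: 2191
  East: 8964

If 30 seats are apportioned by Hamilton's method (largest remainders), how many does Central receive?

The standard divisor is 33114/30 ≈ 1103.8.
Standard quotas: West 7.0638, Central 11.1415, North 1.6887, Coastal 1.9850, East 8.1210.
Lower quotas: West 7, Central 11, North 1, Coastal 1, East 8 (sum 28, leaving 2 seats).
Remainders in descending order: Coastal 0.9850, North 0.6887, Central 0.1415, East 0.1210, West 0.0638.
Largest remainders: Coastal, North receive the extra seats.
Central receives 11.

11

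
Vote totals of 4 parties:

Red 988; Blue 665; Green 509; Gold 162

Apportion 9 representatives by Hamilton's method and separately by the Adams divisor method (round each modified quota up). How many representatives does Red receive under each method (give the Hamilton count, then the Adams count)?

Hamilton: Red 4, Blue 2, Green 2, Gold 1.
Adams: Red 3, Blue 3, Green 2, Gold 1.
Red gets 4 under Hamilton and 3 under Adams.

4 and 3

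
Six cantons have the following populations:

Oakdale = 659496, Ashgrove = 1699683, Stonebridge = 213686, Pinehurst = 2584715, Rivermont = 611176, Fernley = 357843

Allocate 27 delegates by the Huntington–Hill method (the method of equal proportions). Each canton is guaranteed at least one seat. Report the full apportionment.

With divisor 236786: modified quotas Oakdale 2.785, Ashgrove 7.178, Stonebridge 0.902, Pinehurst 10.916, Rivermont 2.581, Fernley 1.511.
Geometric-mean thresholds: Oakdale √(2·3)=2.449, Ashgrove √(7·8)=7.483, Stonebridge (min 1), Pinehurst √(10·11)=10.488, Rivermont √(2·3)=2.449, Fernley √(1·2)=1.414.
Each quota rounded against its threshold gives Oakdale 3, Ashgrove 7, Stonebridge 1, Pinehurst 11, Rivermont 3, Fernley 2 (total 27).

Oakdale 3, Ashgrove 7, Stonebridge 1, Pinehurst 11, Rivermont 3, Fernley 2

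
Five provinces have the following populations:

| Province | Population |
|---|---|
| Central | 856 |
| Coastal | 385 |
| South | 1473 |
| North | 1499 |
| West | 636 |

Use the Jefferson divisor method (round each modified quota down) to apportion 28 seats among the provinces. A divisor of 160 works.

With modified divisor 160: modified quotas Central 5.350, Coastal 2.406, South 9.206, North 9.369, West 3.975.
Rounding down: Central 5, Coastal 2, South 9, North 9, West 3 (total 28).

Central 5; Coastal 2; South 9; North 9; West 3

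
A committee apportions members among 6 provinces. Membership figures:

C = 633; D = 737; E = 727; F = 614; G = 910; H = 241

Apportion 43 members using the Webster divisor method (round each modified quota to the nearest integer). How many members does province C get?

Standard divisor 3862/43 ≈ 89.814; standard quotas: C 7.048, D 8.206, E 8.095, F 6.836, G 10.132, H 2.683.
Rounding to the nearest integer gives C 7, D 8, E 8, F 7, G 10, H 3 — total 43, matching the house size, so no adjustment is needed.
C receives 7.

7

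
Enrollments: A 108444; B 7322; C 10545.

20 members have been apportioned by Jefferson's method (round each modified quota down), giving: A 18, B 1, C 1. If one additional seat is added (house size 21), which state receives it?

A

Priority for the next seat is population ÷ (current seats + 1).
Priorities: A 5707.579, B 3661.000, C 5272.500.
Highest priority: A.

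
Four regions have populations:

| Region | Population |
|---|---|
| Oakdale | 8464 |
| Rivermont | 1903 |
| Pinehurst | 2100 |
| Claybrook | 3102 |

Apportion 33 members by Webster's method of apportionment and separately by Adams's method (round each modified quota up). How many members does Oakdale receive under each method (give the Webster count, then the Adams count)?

Webster: Oakdale 18, Rivermont 4, Pinehurst 4, Claybrook 7.
Adams: Oakdale 17, Rivermont 4, Pinehurst 5, Claybrook 7.
Oakdale gets 18 under Webster and 17 under Adams.

18 and 17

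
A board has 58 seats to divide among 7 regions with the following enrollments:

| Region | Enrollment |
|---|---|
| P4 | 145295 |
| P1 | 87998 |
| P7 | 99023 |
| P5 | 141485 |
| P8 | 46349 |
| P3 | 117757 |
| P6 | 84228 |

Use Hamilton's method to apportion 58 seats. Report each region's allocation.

Total 722135; standard divisor 722135/58 ≈ 12450.603.
Standard quotas: P4 11.6697, P1 7.0678, P7 7.9533, P5 11.3637, P8 3.7226, P3 9.4579, P6 6.7650.
Lower quotas: P4 11, P1 7, P7 7, P5 11, P8 3, P3 9, P6 6 (sum 54, leaving 4 seats).
Remainders in descending order: P7 0.9533, P6 0.7650, P8 0.7226, P4 0.6697, P3 0.4579, P5 0.3637, P1 0.0678.
The surplus seats go to P7, P6, P8, P4.

P4: 12; P1: 7; P7: 8; P5: 11; P8: 4; P3: 9; P6: 7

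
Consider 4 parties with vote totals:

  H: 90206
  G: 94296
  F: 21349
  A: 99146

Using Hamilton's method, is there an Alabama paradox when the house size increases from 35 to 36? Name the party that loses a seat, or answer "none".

At 35 seats: H 10, G 11, F 3, A 11.
At 36 seats: H 11, G 11, F 2, A 12.
F drops from 3 to 2.

F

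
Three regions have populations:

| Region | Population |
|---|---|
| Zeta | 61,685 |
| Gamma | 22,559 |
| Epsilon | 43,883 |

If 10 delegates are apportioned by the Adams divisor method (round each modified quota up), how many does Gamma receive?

Standard divisor 128127/10 ≈ 12812.7; standard quotas: Zeta 4.814, Gamma 1.761, Epsilon 3.425.
Rounding up gives 5, 2, 4 = 11 seats, so the divisor must be adjusted.
With modified divisor 15000: modified quotas Zeta 4.112, Gamma 1.504, Epsilon 2.926.
Rounding up: Zeta 5, Gamma 2, Epsilon 3 (total 10).
Gamma receives 2.

2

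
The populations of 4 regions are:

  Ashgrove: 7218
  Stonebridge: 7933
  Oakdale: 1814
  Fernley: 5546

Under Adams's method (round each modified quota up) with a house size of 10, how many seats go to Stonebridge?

3

Standard divisor 22511/10 ≈ 2251.1; standard quotas: Ashgrove 3.206, Stonebridge 3.524, Oakdale 0.806, Fernley 2.464.
Rounding up gives 4, 4, 1, 3 = 12 seats, so the divisor must be adjusted.
With modified divisor 2700: modified quotas Ashgrove 2.673, Stonebridge 2.938, Oakdale 0.672, Fernley 2.054.
Rounding up: Ashgrove 3, Stonebridge 3, Oakdale 1, Fernley 3 (total 10).
Stonebridge receives 3.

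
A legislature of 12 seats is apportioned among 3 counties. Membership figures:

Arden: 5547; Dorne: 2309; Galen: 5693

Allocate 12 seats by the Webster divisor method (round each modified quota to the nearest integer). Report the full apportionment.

Standard divisor 13549/12 ≈ 1129.083; standard quotas: Arden 4.913, Dorne 2.045, Galen 5.042.
Rounding to the nearest integer gives Arden 5, Dorne 2, Galen 5 — total 12, matching the house size, so no adjustment is needed.

Arden 5, Dorne 2, Galen 5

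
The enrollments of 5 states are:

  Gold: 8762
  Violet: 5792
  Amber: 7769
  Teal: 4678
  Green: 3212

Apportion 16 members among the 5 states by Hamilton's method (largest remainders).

Total 30213; standard divisor 30213/16 ≈ 1888.312.
Standard quotas: Gold 4.6401, Violet 3.0673, Amber 4.1143, Teal 2.4773, Green 1.7010.
Lower quotas: Gold 4, Violet 3, Amber 4, Teal 2, Green 1 (sum 14, leaving 2 seats).
Remainders in descending order: Green 0.7010, Gold 0.6401, Teal 0.4773, Amber 0.1143, Violet 0.0673.
Largest remainders: Green, Gold receive the extra seats.

Gold: 5; Violet: 3; Amber: 4; Teal: 2; Green: 2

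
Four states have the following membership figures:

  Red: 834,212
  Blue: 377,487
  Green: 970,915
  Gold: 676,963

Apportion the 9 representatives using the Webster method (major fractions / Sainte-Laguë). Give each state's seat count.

Standard divisor 2859577/9 ≈ 317730.778; standard quotas: Red 2.626, Blue 1.188, Green 3.056, Gold 2.131.
Rounding to the nearest integer gives Red 3, Blue 1, Green 3, Gold 2 — total 9, matching the house size, so no adjustment is needed.

Red 3, Blue 1, Green 3, Gold 2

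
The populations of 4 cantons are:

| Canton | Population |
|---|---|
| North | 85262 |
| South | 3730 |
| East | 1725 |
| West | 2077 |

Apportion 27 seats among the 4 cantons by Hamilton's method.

Standard divisor: 92794 ÷ 27 ≈ 3436.815.
Standard quotas: North 24.8084, South 1.0853, East 0.5019, West 0.6043.
Lower quotas: North 24, South 1, East 0, West 0 (sum 25, leaving 2 seats).
Remainders in descending order: North 0.8084, West 0.6043, East 0.5019, South 0.0853.
Largest remainders: North, West receive the extra seats.

North: 25, South: 1, East: 0, West: 1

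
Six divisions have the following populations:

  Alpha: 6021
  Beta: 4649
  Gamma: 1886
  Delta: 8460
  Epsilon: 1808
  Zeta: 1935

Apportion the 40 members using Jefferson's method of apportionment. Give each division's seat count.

Standard divisor 24759/40 ≈ 618.975; standard quotas: Alpha 9.727, Beta 7.511, Gamma 3.047, Delta 13.668, Epsilon 2.921, Zeta 3.126.
Rounding down gives 9, 7, 3, 13, 2, 3 = 37 seats, so the divisor must be adjusted.
With modified divisor 590: modified quotas Alpha 10.205, Beta 7.880, Gamma 3.197, Delta 14.339, Epsilon 3.064, Zeta 3.280.
Rounding down: Alpha 10, Beta 7, Gamma 3, Delta 14, Epsilon 3, Zeta 3 (total 40).

Alpha: 10; Beta: 7; Gamma: 3; Delta: 14; Epsilon: 3; Zeta: 3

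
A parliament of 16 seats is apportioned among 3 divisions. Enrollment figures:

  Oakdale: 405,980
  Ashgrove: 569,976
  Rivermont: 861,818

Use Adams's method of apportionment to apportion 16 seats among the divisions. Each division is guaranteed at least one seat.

Oakdale: 4; Ashgrove: 5; Rivermont: 7

Standard divisor 1837774/16 ≈ 114860.875; standard quotas: Oakdale 3.535, Ashgrove 4.962, Rivermont 7.503.
Rounding up gives 4, 5, 8 = 17 seats, so the divisor must be adjusted.
With modified divisor 129200: modified quotas Oakdale 3.142, Ashgrove 4.412, Rivermont 6.670.
Rounding up: Oakdale 4, Ashgrove 5, Rivermont 7 (total 16).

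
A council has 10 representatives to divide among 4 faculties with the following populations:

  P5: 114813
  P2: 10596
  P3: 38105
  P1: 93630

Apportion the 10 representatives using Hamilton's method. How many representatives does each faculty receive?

Total 257144; standard divisor 257144/10 ≈ 25714.4.
Standard quotas: P5 4.4649, P2 0.4121, P3 1.4819, P1 3.6412.
Lower quotas: P5 4, P2 0, P3 1, P1 3 (sum 8, leaving 2 seats).
Remainders in descending order: P1 0.6412, P3 0.4819, P5 0.4649, P2 0.4121.
Largest remainders: P1, P3 receive the extra seats.

P5 4; P2 0; P3 2; P1 4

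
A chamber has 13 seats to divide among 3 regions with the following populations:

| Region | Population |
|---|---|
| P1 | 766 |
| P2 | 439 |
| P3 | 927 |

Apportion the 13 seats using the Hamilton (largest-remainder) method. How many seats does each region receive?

P1 5, P2 3, P3 5

Standard divisor: 2132 ÷ 13 = 164.
Standard quotas: P1 4.671, P2 2.677, P3 5.652.
Lower quotas: P1 4, P2 2, P3 5 (sum 11, leaving 2 seats).
Remainders in descending order: P2 0.677, P1 0.671, P3 0.652.
Largest remainders: P2, P1 receive the extra seats.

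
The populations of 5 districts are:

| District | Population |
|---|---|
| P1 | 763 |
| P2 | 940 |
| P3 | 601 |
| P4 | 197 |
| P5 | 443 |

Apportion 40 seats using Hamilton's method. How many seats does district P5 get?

6

Total 2944; standard divisor 2944/40 ≈ 73.6.
Standard quotas: P1 10.367, P2 12.772, P3 8.166, P4 2.677, P5 6.019.
Lower quotas: P1 10, P2 12, P3 8, P4 2, P5 6 (sum 38, leaving 2 seats).
Remainders in descending order: P2 0.772, P4 0.677, P1 0.367, P3 0.166, P5 0.019.
The surplus seats go to P2, P4.
P5 receives 6.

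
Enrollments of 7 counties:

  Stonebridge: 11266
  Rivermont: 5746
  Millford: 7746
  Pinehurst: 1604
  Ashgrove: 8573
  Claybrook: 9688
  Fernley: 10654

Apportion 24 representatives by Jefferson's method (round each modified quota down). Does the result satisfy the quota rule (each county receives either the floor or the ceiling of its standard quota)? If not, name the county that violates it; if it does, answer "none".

none

Standard quotas: Stonebridge 4.891, Rivermont 2.495, Millford 3.363, Pinehurst 0.696, Ashgrove 3.722, Claybrook 4.206, Fernley 4.626.
Jefferson allocation: Stonebridge 5, Rivermont 2, Millford 3, Pinehurst 0, Ashgrove 4, Claybrook 5, Fernley 5.
Every allocation lies between the lower and upper quota.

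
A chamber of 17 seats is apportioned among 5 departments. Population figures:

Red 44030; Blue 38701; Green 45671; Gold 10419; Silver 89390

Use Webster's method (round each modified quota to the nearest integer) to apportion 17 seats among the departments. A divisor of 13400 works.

Red 3, Blue 3, Green 3, Gold 1, Silver 7

With modified divisor 13400: modified quotas Red 3.286, Blue 2.888, Green 3.408, Gold 0.778, Silver 6.671.
Rounding to the nearest integer: Red 3, Blue 3, Green 3, Gold 1, Silver 7 (total 17).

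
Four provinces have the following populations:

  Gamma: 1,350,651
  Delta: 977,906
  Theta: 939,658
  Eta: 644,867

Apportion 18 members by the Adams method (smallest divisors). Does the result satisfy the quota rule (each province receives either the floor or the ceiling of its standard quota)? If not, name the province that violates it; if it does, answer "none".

Standard quotas: Gamma 6.213, Delta 4.498, Theta 4.322, Eta 2.966.
Adams allocation: Gamma 6, Delta 5, Theta 4, Eta 3.
Every allocation lies between the lower and upper quota.

none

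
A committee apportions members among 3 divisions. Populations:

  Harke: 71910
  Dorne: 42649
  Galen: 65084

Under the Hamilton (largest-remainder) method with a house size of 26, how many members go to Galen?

10

The standard divisor is 179643/26 ≈ 6909.346.
Standard quotas: Harke 10.4076, Dorne 6.1727, Galen 9.4197.
Lower quotas: Harke 10, Dorne 6, Galen 9 (sum 25, leaving 1 seat).
Remainders in descending order: Galen 0.4197, Harke 0.4076, Dorne 0.1727.
Largest remainder: Galen receives the extra seat.
Galen receives 10.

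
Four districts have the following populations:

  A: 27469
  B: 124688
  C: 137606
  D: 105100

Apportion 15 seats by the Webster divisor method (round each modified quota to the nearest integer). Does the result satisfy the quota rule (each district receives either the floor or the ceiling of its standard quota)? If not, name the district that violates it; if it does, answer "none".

none

Standard quotas: A 1.043, B 4.737, C 5.227, D 3.993.
Webster allocation: A 1, B 5, C 5, D 4.
Every allocation lies between the lower and upper quota.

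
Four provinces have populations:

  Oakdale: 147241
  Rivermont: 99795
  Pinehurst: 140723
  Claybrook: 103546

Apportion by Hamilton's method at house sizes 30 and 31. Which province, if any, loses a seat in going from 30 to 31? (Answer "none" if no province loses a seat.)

At 30 seats: Oakdale 9, Rivermont 6, Pinehurst 9, Claybrook 6.
At 31 seats: Oakdale 9, Rivermont 6, Pinehurst 9, Claybrook 7.
No province's allocation decreased.

none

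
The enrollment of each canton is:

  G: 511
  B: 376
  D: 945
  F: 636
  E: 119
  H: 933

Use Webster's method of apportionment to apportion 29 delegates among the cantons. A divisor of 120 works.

G: 4, B: 3, D: 8, F: 5, E: 1, H: 8

With modified divisor 120: modified quotas G 4.258, B 3.133, D 7.875, F 5.300, E 0.992, H 7.775.
Rounding to the nearest integer: G 4, B 3, D 8, F 5, E 1, H 8 (total 29).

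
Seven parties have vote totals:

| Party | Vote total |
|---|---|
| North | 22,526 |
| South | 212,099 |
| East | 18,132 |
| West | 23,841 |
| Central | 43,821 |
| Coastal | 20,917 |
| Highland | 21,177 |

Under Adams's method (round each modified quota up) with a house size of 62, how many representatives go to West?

4

Standard divisor 362513/62 ≈ 5846.984; standard quotas: North 3.853, South 36.275, East 3.101, West 4.077, Central 7.495, Coastal 3.577, Highland 3.622.
Rounding up gives 4, 37, 4, 5, 8, 4, 4 = 66 seats, so the divisor must be adjusted.
With modified divisor 6100: modified quotas North 3.693, South 34.770, East 2.972, West 3.908, Central 7.184, Coastal 3.429, Highland 3.472.
Rounding up: North 4, South 35, East 3, West 4, Central 8, Coastal 4, Highland 4 (total 62).
West receives 4.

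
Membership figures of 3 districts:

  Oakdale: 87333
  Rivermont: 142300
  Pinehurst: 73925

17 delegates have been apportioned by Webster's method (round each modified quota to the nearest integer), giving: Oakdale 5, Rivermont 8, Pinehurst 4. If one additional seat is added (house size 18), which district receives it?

Priority for the next seat is population ÷ (current seats + 0.5).
Priorities: Oakdale 15878.727, Rivermont 16741.176, Pinehurst 16427.778.
Highest priority: Rivermont.

Rivermont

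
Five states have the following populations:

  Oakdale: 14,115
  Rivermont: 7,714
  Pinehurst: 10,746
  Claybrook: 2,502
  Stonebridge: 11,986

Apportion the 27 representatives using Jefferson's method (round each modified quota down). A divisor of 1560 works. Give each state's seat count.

With modified divisor 1560: modified quotas Oakdale 9.048, Rivermont 4.945, Pinehurst 6.888, Claybrook 1.604, Stonebridge 7.683.
Rounding down: Oakdale 9, Rivermont 4, Pinehurst 6, Claybrook 1, Stonebridge 7 (total 27).

Oakdale 9; Rivermont 4; Pinehurst 6; Claybrook 1; Stonebridge 7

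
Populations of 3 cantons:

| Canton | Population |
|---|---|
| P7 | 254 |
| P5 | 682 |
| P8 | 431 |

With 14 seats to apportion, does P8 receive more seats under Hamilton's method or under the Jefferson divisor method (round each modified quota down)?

Jefferson

Hamilton: P7 3, P5 7, P8 4.
Jefferson: P7 2, P5 7, P8 5.
P8 gets 4 under Hamilton and 5 under Jefferson.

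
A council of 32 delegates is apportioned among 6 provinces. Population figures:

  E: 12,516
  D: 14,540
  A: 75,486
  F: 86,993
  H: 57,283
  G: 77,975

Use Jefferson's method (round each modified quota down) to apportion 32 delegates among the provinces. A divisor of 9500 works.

E 1, D 1, A 7, F 9, H 6, G 8

With modified divisor 9500: modified quotas E 1.317, D 1.531, A 7.946, F 9.157, H 6.030, G 8.208.
Rounding down: E 1, D 1, A 7, F 9, H 6, G 8 (total 32).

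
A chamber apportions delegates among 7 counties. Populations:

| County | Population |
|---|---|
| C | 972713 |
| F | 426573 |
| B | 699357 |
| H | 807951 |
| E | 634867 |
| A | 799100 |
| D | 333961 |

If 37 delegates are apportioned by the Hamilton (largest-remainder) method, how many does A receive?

Standard divisor: 4674522 ÷ 37 ≈ 126338.432.
Standard quotas: C 7.6993, F 3.3764, B 5.5356, H 6.3951, E 5.0251, A 6.3251, D 2.6434.
Lower quotas: C 7, F 3, B 5, H 6, E 5, A 6, D 2 (sum 34, leaving 3 seats).
Remainders in descending order: C 0.6993, D 0.6434, B 0.5356, H 0.3951, F 0.3764, A 0.3251, E 0.0251.
The surplus seats go to C, D, B.
A receives 6.

6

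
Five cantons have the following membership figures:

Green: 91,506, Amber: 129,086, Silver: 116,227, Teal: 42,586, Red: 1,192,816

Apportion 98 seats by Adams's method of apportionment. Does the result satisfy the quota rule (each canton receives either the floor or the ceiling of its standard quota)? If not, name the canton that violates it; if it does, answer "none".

Red

Standard quotas: Green 5.704, Amber 8.046, Silver 7.245, Teal 2.654, Red 74.351.
Adams allocation: Green 6, Amber 8, Silver 8, Teal 3, Red 73.
Red has quota 74.351 (lower 74, upper 75) but receives 73 — outside the quota interval.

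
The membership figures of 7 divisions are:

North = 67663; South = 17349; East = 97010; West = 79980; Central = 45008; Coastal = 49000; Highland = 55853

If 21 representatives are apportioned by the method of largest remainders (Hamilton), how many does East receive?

5

Total 411863; standard divisor 411863/21 ≈ 19612.524.
Standard quotas: North 3.4500, South 0.8846, East 4.9463, West 4.0780, Central 2.2949, Coastal 2.4984, Highland 2.8478.
Lower quotas: North 3, South 0, East 4, West 4, Central 2, Coastal 2, Highland 2 (sum 17, leaving 4 seats).
Remainders in descending order: East 0.9463, South 0.8846, Highland 0.8478, Coastal 0.4984, North 0.4500, Central 0.2949, West 0.0780.
The surplus seats go to East, South, Highland, Coastal.
East receives 5.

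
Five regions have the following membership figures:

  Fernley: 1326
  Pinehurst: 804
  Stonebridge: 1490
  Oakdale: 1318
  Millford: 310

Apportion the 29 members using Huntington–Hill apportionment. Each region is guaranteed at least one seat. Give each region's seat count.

With divisor 178: modified quotas Fernley 7.449, Pinehurst 4.517, Stonebridge 8.371, Oakdale 7.404, Millford 1.742.
Geometric-mean thresholds: Fernley √(7·8)=7.483, Pinehurst √(4·5)=4.472, Stonebridge √(8·9)=8.485, Oakdale √(7·8)=7.483, Millford √(1·2)=1.414.
Each quota rounded against its threshold gives Fernley 7, Pinehurst 5, Stonebridge 8, Oakdale 7, Millford 2 (total 29).

Fernley: 7, Pinehurst: 5, Stonebridge: 8, Oakdale: 7, Millford: 2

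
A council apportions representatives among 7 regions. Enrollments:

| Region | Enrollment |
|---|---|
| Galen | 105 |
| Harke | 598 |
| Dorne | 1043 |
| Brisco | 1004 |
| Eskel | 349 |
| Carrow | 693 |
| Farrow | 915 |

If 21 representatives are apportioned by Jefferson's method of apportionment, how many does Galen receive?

Standard divisor 4707/21 ≈ 224.143; standard quotas: Galen 0.468, Harke 2.668, Dorne 4.653, Brisco 4.479, Eskel 1.557, Carrow 3.092, Farrow 4.082.
Rounding down gives 0, 2, 4, 4, 1, 3, 4 = 18 seats, so the divisor must be adjusted.
With modified divisor 190: modified quotas Galen 0.553, Harke 3.147, Dorne 5.489, Brisco 5.284, Eskel 1.837, Carrow 3.647, Farrow 4.816.
Rounding down: Galen 0, Harke 3, Dorne 5, Brisco 5, Eskel 1, Carrow 3, Farrow 4 (total 21).
Galen receives 0.

0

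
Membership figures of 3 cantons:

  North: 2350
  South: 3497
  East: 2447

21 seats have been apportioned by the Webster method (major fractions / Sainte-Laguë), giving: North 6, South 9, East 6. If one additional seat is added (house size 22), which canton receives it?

East

Priority for the next seat is population ÷ (current seats + 0.5).
Priorities: North 361.538, South 368.105, East 376.462.
Highest priority: East.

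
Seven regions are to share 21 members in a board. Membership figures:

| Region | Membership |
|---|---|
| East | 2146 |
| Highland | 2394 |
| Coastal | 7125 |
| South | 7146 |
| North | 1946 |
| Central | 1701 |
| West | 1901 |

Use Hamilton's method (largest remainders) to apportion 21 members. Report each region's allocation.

Total 24359; standard divisor 24359/21 ≈ 1159.952.
Standard quotas: East 1.8501, Highland 2.0639, Coastal 6.1425, South 6.1606, North 1.6777, Central 1.4664, West 1.6389.
Lower quotas: East 1, Highland 2, Coastal 6, South 6, North 1, Central 1, West 1 (sum 18, leaving 3 seats).
Remainders in descending order: East 0.8501, North 0.6777, West 0.6389, Central 0.4664, South 0.1606, Coastal 0.1425, Highland 0.0639.
Largest remainders: East, North, West receive the extra seats.

East 2, Highland 2, Coastal 6, South 6, North 2, Central 1, West 2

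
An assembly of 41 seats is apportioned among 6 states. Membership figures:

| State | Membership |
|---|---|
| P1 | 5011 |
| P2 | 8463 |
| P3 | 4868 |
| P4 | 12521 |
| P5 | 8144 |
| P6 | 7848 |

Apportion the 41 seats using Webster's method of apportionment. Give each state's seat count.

Standard divisor 46855/41 ≈ 1142.805; standard quotas: P1 4.385, P2 7.405, P3 4.260, P4 10.956, P5 7.126, P6 6.867.
Rounding to the nearest integer gives 4, 7, 4, 11, 7, 7 = 40 seats, so the divisor must be adjusted.
With modified divisor 1120: modified quotas P1 4.474, P2 7.556, P3 4.346, P4 11.179, P5 7.271, P6 7.007.
Rounding to the nearest integer: P1 4, P2 8, P3 4, P4 11, P5 7, P6 7 (total 41).

P1: 4; P2: 8; P3: 4; P4: 11; P5: 7; P6: 7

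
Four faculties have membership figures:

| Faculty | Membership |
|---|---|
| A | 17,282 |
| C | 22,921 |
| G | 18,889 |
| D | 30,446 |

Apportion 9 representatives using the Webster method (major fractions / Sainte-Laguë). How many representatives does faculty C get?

2

Standard divisor 89538/9 ≈ 9948.667; standard quotas: A 1.737, C 2.304, G 1.899, D 3.060.
Rounding to the nearest integer gives A 2, C 2, G 2, D 3 — total 9, matching the house size, so no adjustment is needed.
C receives 2.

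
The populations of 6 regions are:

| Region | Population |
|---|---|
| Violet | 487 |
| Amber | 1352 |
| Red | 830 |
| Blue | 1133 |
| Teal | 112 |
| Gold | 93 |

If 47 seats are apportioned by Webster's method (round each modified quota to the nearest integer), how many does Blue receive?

Standard divisor 4007/47 ≈ 85.255; standard quotas: Violet 5.712, Amber 15.858, Red 9.735, Blue 13.289, Teal 1.314, Gold 1.091.
Rounding to the nearest integer gives Violet 6, Amber 16, Red 10, Blue 13, Teal 1, Gold 1 — total 47, matching the house size, so no adjustment is needed.
Blue receives 13.

13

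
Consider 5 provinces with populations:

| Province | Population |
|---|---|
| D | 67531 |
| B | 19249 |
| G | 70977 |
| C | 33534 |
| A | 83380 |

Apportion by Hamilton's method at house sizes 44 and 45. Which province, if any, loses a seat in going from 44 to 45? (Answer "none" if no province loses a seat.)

At 44 seats: D 11, B 3, G 11, C 6, A 13.
At 45 seats: D 11, B 3, G 12, C 5, A 14.
C drops from 6 to 5.

C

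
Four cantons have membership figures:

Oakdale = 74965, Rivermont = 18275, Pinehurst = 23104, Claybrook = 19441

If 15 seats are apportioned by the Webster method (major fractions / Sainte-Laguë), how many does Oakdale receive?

8

Standard divisor 135785/15 ≈ 9052.333; standard quotas: Oakdale 8.281, Rivermont 2.019, Pinehurst 2.552, Claybrook 2.148.
Rounding to the nearest integer gives Oakdale 8, Rivermont 2, Pinehurst 3, Claybrook 2 — total 15, matching the house size, so no adjustment is needed.
Oakdale receives 8.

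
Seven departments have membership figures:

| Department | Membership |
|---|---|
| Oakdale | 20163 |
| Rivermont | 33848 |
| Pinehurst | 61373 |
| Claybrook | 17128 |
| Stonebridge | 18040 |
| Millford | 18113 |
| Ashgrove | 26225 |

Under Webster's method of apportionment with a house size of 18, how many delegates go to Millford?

Standard divisor 194890/18 ≈ 10827.222; standard quotas: Oakdale 1.862, Rivermont 3.126, Pinehurst 5.668, Claybrook 1.582, Stonebridge 1.666, Millford 1.673, Ashgrove 2.422.
Rounding to the nearest integer gives 2, 3, 6, 2, 2, 2, 2 = 19 seats, so the divisor must be adjusted.
With modified divisor 11236.7: modified quotas Oakdale 1.794, Rivermont 3.012, Pinehurst 5.462, Claybrook 1.524, Stonebridge 1.605, Millford 1.612, Ashgrove 2.334.
Rounding to the nearest integer: Oakdale 2, Rivermont 3, Pinehurst 5, Claybrook 2, Stonebridge 2, Millford 2, Ashgrove 2 (total 18).
Millford receives 2.

2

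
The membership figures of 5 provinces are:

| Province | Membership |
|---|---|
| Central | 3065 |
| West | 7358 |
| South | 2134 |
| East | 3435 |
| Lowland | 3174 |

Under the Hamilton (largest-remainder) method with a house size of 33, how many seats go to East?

Standard divisor: 19166 ÷ 33 ≈ 580.788.
Standard quotas: Central 5.2773, West 12.6690, South 3.6743, East 5.9144, Lowland 5.4650.
Lower quotas: Central 5, West 12, South 3, East 5, Lowland 5 (sum 30, leaving 3 seats).
Remainders in descending order: East 0.9144, South 0.6743, West 0.6690, Lowland 0.4650, Central 0.2773.
Largest remainders: East, South, West receive the extra seats.
East receives 6.

6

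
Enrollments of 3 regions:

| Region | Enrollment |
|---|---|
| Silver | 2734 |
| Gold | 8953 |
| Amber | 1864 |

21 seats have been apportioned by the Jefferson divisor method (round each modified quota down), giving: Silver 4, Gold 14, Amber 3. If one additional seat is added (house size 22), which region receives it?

Gold

Priority for the next seat is population ÷ (current seats + 1).
Priorities: Silver 546.800, Gold 596.867, Amber 466.000.
Highest priority: Gold.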